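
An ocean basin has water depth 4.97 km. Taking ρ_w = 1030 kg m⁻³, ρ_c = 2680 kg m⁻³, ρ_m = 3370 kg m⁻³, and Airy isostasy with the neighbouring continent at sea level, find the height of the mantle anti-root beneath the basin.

In Airy isostatic equilibrium: replacing crust with seawater at the top is compensated by replacing crust with mantle at the base: d (ρ_c − ρ_w) = a (ρ_m − ρ_c).
a = d (ρ_c − ρ_w)/(ρ_m − ρ_c) = 4.97 km × 1650/690 = 11.9 km.

11.9 km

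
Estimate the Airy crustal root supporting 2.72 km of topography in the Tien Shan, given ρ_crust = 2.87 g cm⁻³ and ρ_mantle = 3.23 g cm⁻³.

Isostatic balance requires: the weight of the topography is balanced by the buoyancy of the root, ρ_c h = (ρ_m − ρ_c) r.
r = h · ρ_c / (ρ_m − ρ_c) = 2.72 km × 2.87 / (3.23 − 2.87) = 21.7 km.

21.7 km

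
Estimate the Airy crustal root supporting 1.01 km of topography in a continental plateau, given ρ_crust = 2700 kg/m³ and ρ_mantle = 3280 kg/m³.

4.7 km

Equating mass per unit area of the two columns: the weight of the topography is balanced by the buoyancy of the root, ρ_c h = (ρ_m − ρ_c) r.
r = h · ρ_c / (ρ_m − ρ_c) = 1.01 km × 2700 / (3280 − 2700) = 4.7 km.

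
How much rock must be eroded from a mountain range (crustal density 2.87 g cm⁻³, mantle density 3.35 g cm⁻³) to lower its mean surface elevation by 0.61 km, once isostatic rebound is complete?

Net drop Δ = e − u = e − e ρ_c/ρ_m = e (ρ_m − ρ_c)/ρ_m.
e = Δ ρ_m/(ρ_m − ρ_c) = 0.61 km × 3.35/0.48 = 4.26 km.

4.26 km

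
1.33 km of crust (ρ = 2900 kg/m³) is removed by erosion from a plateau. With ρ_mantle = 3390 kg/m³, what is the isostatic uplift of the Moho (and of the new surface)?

1.14 km

Unloading: uplift u = e ρ_c/ρ_m = 1.33 km × 2900/3390 = 1.14 km.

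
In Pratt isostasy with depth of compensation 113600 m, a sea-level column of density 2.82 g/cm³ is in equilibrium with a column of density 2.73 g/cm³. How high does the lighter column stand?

3750 m

ρ_ref D = ρ (D + h) → h = D (ρ_ref − ρ)/ρ.
h = 113600 m × (2.82 − 2.73)/2.73 = 3750 m.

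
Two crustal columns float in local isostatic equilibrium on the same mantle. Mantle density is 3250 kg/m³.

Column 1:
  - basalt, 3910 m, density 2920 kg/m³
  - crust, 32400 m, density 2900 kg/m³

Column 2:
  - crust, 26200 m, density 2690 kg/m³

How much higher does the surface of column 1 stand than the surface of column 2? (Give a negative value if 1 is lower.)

−628 m

For any compensation level in the mantle, the mantle terms cancel and isostasy reduces to e = (Σt_1 − Σt_2) − (Σ(ρt)_1 − Σ(ρt)_2) / ρ_m.
Σt_1 = 36310 m; Σt_2 = 26200 m; Σ(ρt)_1 = 105377200; Σ(ρt)_2 = 70478000 (in m·kg/m³).
e = (36310 − 26200) − (105377200 − 70478000) / 3250 = −628 m.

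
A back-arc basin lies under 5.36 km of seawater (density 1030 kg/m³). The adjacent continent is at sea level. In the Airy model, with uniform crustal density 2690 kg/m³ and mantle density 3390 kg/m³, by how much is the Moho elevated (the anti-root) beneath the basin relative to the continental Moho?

By Archimedes' principle applied to the lithosphere: replacing crust with seawater at the top is compensated by replacing crust with mantle at the base: d (ρ_c − ρ_w) = a (ρ_m − ρ_c).
a = d (ρ_c − ρ_w)/(ρ_m − ρ_c) = 5.36 km × 1660/700 = 12.7 km.

12.7 km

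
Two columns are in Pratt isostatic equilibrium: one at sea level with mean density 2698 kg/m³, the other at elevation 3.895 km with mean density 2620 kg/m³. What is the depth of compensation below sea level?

ρ_ref D = ρ (D + h) → D (ρ_ref − ρ) = ρ h.
D = ρ h/(ρ_ref − ρ) = 2620 × 3.895 km/(2698 − 2620) = 131 km.

131 km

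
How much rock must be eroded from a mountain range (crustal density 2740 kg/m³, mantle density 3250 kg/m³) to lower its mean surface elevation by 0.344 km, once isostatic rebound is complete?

2.19 km

Net drop Δ = e − u = e − e ρ_c/ρ_m = e (ρ_m − ρ_c)/ρ_m.
e = Δ ρ_m/(ρ_m − ρ_c) = 0.344 km × 3250/510 = 2.19 km.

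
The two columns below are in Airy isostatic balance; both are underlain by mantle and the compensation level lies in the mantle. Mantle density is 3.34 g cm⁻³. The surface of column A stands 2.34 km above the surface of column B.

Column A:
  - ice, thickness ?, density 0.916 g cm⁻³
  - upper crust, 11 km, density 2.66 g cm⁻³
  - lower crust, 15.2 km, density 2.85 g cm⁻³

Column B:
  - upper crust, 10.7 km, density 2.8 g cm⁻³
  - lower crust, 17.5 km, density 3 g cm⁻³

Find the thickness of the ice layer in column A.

Take the compensation level at the base of the deeper column (depth z_c below the surface of column A) and equate Σ ρ_i t_i down to z_c; mantle fills any gap and the z_c terms cancel.
Column A: x×0.916 + 11×2.66 + 15.2×2.85 + (z_c − 26.2 − x)×3.34
Column B: 2.34×0 + 10.7×2.8 + 17.5×3 + (z_c − 2.34 − 28.2)×3.34
The z_c×3.34 term appears on both sides and cancels. Collect the known terms of each column as K = Σ(ρt)_known − 3.34 × (depth of known layers): K_A = 72.58 − 3.34×26.2 = −14.928; K_B = 82.46 − 3.34×(2.34 + 28.2) = −19.5436.
Balance: K_A − x×(3.34 − 0.916) = K_B, so x = (K_A − K_B)/(3.34 − 0.916) = 4.6156/2.424 = 1.9 km.

1.9 km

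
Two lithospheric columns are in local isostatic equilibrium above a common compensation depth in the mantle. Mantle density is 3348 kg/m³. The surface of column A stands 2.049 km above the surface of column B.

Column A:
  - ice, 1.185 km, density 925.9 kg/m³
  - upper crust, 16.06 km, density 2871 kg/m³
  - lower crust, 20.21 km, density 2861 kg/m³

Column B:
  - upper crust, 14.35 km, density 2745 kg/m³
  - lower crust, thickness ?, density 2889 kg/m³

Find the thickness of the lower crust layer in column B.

10.6 km

Take the compensation level at the base of the deeper column (depth z_c below the surface of column A) and equate Σ ρ_i t_i down to z_c; mantle fills any gap and the z_c terms cancel.
Column A: 1.185×925.9 + 16.06×2871 + 20.21×2861 + (z_c − 37.455)×3348
Column B: 2.049×0 + 14.35×2745 + x×2889 + (z_c − 2.049 − 14.35 − x)×3348
The z_c×3348 term appears on both sides and cancels. Collect the known terms of each column as K = Σ(ρt)_known − 3348 × (depth of known layers): K_A = 105026.262 − 3348×37.455 = −20373.0785; K_B = 39390.75 − 3348×(2.049 + 14.35) = −15513.102.
Balance: K_A = K_B − x×(3348 − 2889), so x = (K_B − K_A)/(3348 − 2889) = 4859.98/459 = 10.6 km.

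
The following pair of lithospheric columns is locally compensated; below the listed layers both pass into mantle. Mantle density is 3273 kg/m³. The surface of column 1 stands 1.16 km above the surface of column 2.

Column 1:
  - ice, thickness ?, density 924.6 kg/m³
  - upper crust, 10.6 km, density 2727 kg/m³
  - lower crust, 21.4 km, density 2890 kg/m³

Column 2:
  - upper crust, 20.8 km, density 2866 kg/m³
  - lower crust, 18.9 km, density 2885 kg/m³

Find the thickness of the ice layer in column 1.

2.39 km

Take the compensation level at the base of the deeper column (depth z_c below the surface of column 1) and equate Σ ρ_i t_i down to z_c; mantle fills any gap and the z_c terms cancel.
Column 1: x×924.6 + 10.6×2727 + 21.4×2890 + (z_c − 32 − x)×3273
Column 2: 1.16×0 + 20.8×2866 + 18.9×2885 + (z_c − 1.16 − 39.7)×3273
The z_c×3273 term appears on both sides and cancels. Collect the known terms of each column as K = Σ(ρt)_known − 3273 × (depth of known layers): K_1 = 90752.2 − 3273×32 = −13983.8; K_2 = 114139.3 − 3273×(1.16 + 39.7) = −19595.48.
Balance: K_1 − x×(3273 − 924.6) = K_2, so x = (K_1 − K_2)/(3273 − 924.6) = 5611.68/2348.4 = 2.39 km.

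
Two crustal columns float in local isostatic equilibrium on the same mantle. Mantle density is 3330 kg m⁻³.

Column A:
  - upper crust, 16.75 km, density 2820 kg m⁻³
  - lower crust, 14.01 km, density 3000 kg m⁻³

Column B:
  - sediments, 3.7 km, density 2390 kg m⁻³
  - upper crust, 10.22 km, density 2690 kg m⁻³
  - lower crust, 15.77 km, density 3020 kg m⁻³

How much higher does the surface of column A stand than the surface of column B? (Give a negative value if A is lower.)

−0.523 km

For any compensation level in the mantle, the mantle terms cancel and isostasy reduces to e = (Σt_A − Σt_B) − (Σ(ρt)_A − Σ(ρt)_B) / ρ_m.
Σt_A = 30.76 km; Σt_B = 29.69 km; Σ(ρt)_A = 89265; Σ(ρt)_B = 83960.2 (in km·kg m⁻³).
e = (30.76 − 29.69) − (89265 − 83960.2) / 3330 = −0.523 km.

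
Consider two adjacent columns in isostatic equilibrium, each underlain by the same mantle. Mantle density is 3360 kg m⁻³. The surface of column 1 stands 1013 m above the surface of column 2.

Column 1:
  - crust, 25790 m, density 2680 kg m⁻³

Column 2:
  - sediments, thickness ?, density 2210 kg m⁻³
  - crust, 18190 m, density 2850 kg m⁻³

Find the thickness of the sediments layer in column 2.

4220 m

Take the compensation level at the base of the deeper column (depth z_c below the surface of column 1) and equate Σ ρ_i t_i down to z_c; mantle fills any gap and the z_c terms cancel.
Column 1: 25790×2680 + (z_c − 25790)×3360
Column 2: 1013×0 + x×2210 + 18190×2850 + (z_c − 1013 − 18190 − x)×3360
The z_c×3360 term appears on both sides and cancels. Collect the known terms of each column as K = Σ(ρt)_known − 3360 × (depth of known layers): K_1 = 69117200 − 3360×25790 = −17537200; K_2 = 51841500 − 3360×(1013 + 18190) = −12680580.
Balance: K_1 = K_2 − x×(3360 − 2210), so x = (K_2 − K_1)/(3360 − 2210) = 4856620/1150 = 4220 m.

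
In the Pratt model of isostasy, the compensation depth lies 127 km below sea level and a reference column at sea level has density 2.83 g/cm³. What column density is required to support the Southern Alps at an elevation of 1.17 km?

Pratt balance: ρ_ref D = ρ (D + h).
ρ = ρ_ref D/(D + h) = 2.83 × 127 km/(127 km + 1.17 km) = 2.8 g/cm³.

2.8 g/cm³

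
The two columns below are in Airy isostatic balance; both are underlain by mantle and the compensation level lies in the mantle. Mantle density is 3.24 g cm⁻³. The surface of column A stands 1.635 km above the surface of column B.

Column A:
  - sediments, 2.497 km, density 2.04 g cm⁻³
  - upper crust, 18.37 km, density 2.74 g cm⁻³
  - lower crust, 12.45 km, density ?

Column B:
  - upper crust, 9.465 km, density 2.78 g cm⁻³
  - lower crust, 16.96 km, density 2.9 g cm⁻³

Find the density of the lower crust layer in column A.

Take the compensation level at the base of the deeper column (depth z_c below the surface of column A) and equate Σ ρ_i t_i down to z_c; mantle fills any gap and the z_c terms cancel.
Column A: 2.497×2.04 + 18.37×2.74 + 12.45×ρ + (z_c − 33.317)×3.24
Column B: 1.635×0 + 9.465×2.78 + 16.96×2.9 + (z_c − 1.635 − 26.425)×3.24
The z_c×3.24 term appears on both sides and cancels. Collect the known terms of each column as K = Σ(ρt)_known − 3.24 × (depth of known layers): K_A = 55.42768 − 3.24×33.317 = −52.5194; K_B = 75.4967 − 3.24×(1.635 + 26.425) = −15.4177.
Balance: K_A + 12.45×ρ = K_B, so ρ = (K_B − K_A)/12.45 = 37.1017/12.45 = 2.98 g cm⁻³.

2.98 g cm⁻³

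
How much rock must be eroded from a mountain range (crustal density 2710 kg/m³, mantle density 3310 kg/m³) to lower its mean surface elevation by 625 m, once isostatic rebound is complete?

3450 m

Net drop Δ = e − u = e − e ρ_c/ρ_m = e (ρ_m − ρ_c)/ρ_m.
e = Δ ρ_m/(ρ_m − ρ_c) = 625 m × 3310/600 = 3450 m.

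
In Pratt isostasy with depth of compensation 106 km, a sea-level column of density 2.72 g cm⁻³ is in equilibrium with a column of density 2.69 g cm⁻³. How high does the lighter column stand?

1.18 km

ρ_ref D = ρ (D + h) → h = D (ρ_ref − ρ)/ρ.
h = 106 km × (2.72 − 2.69)/2.69 = 1.18 km.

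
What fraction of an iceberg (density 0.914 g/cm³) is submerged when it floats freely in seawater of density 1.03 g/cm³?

0.887

Submerged fraction = ρ_obj/ρ_fluid = 0.914/1.03 = 0.887.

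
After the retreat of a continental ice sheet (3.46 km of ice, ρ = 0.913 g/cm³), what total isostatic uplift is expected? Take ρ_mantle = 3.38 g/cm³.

Removing the load lets mantle flow back in; uplift u satisfies ρ_ice t = ρ_m u.
u = t ρ_ice/ρ_m = 3.46 km × 0.913/3.38 = 0.935 km.

0.935 km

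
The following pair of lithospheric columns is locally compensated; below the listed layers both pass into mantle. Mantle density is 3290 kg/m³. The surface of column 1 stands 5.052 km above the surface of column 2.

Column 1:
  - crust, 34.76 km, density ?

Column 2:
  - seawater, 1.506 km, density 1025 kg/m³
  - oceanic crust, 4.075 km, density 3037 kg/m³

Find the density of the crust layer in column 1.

2680 kg/m³

Take the compensation level at the base of the deeper column (depth z_c below the surface of column 1) and equate Σ ρ_i t_i down to z_c; mantle fills any gap and the z_c terms cancel.
Column 1: 34.76×ρ + (z_c − 34.76)×3290
Column 2: 5.052×0 + 1.506×1025 + 4.075×3037 + (z_c − 5.052 − 5.581)×3290
The z_c×3290 term appears on both sides and cancels. Collect the known terms of each column as K = Σ(ρt)_known − 3290 × (depth of known layers): K_1 = 0 − 3290×34.76 = −114360.4; K_2 = 13919.425 − 3290×(5.052 + 5.581) = −21063.145.
Balance: K_1 + 34.76×ρ = K_2, so ρ = (K_2 − K_1)/34.76 = 93297.3/34.76 = 2680 kg/m³.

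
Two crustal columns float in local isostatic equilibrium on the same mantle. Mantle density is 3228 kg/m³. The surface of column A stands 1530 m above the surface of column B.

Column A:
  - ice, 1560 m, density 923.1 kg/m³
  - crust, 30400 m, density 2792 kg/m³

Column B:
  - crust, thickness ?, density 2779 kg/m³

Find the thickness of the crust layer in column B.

26500 m

Take the compensation level at the base of the deeper column (depth z_c below the surface of column A) and equate Σ ρ_i t_i down to z_c; mantle fills any gap and the z_c terms cancel.
Column A: 1560×923.1 + 30400×2792 + (z_c − 31960)×3228
Column B: 1530×0 + x×2779 + (z_c − 1530 − 0 − x)×3228
The z_c×3228 term appears on both sides and cancels. Collect the known terms of each column as K = Σ(ρt)_known − 3228 × (depth of known layers): K_A = 86316836 − 3228×31960 = −16850044; K_B = 0 − 3228×(1530 + 0) = −4938840.
Balance: K_A = K_B − x×(3228 − 2779), so x = (K_B − K_A)/(3228 − 2779) = 11911200/449 = 26500 m.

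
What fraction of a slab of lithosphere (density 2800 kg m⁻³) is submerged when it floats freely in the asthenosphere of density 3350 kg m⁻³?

0.836

Submerged fraction = ρ_obj/ρ_fluid = 2800/3350 = 0.836.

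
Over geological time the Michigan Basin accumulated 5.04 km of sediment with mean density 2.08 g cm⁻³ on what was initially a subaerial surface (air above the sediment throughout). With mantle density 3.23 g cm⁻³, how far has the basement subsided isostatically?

3.25 km

Subaerial load: s = t ρ_sed / ρ_m = 5.04 km × 2.08/3.23 = 3.25 km.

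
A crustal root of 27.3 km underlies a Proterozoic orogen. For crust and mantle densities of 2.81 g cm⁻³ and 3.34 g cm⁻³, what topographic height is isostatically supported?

Equating mass per unit area of the two columns: ρ_c h = (ρ_m − ρ_c) r.
h = r (ρ_m − ρ_c) / ρ_c = 27.3 km × (3.34 − 2.81) / 2.81 = 5.15 km.

5.15 km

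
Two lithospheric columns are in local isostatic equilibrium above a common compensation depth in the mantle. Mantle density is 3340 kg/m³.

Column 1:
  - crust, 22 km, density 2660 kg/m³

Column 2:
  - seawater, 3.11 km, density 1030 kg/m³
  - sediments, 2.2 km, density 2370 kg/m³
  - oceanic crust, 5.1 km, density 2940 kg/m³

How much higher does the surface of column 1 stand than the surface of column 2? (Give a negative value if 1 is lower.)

1.08 km

For any compensation level in the mantle, the mantle terms cancel and isostasy reduces to e = (Σt_1 − Σt_2) − (Σ(ρt)_1 − Σ(ρt)_2) / ρ_m.
Σt_1 = 22 km; Σt_2 = 10.41 km; Σ(ρt)_1 = 58520; Σ(ρt)_2 = 23411.3 (in km·kg/m³).
e = (22 − 10.41) − (58520 − 23411.3) / 3340 = 1.08 km.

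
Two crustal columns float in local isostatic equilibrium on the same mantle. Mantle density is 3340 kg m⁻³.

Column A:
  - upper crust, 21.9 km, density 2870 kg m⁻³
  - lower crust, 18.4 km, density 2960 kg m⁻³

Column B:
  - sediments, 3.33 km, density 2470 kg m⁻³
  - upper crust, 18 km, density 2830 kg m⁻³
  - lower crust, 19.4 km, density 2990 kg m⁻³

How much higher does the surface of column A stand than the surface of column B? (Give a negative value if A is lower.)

−0.474 km

For any compensation level in the mantle, the mantle terms cancel and isostasy reduces to e = (Σt_A − Σt_B) − (Σ(ρt)_A − Σ(ρt)_B) / ρ_m.
Σt_A = 40.3 km; Σt_B = 40.73 km; Σ(ρt)_A = 117317; Σ(ρt)_B = 117171.1 (in km·kg m⁻³).
e = (40.3 − 40.73) − (117317 − 117171.1) / 3340 = −0.474 km.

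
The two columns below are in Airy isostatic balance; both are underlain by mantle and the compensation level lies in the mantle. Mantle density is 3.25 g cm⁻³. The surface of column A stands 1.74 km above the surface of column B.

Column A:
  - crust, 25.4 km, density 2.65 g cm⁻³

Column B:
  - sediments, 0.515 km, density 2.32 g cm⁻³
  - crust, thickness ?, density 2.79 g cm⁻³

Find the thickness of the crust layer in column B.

19.8 km

Take the compensation level at the base of the deeper column (depth z_c below the surface of column A) and equate Σ ρ_i t_i down to z_c; mantle fills any gap and the z_c terms cancel.
Column A: 25.4×2.65 + (z_c − 25.4)×3.25
Column B: 1.74×0 + 0.515×2.32 + x×2.79 + (z_c − 1.74 − 0.515 − x)×3.25
The z_c×3.25 term appears on both sides and cancels. Collect the known terms of each column as K = Σ(ρt)_known − 3.25 × (depth of known layers): K_A = 67.31 − 3.25×25.4 = −15.24; K_B = 1.1948 − 3.25×(1.74 + 0.515) = −6.13395.
Balance: K_A = K_B − x×(3.25 − 2.79), so x = (K_B − K_A)/(3.25 − 2.79) = 9.10605/0.46 = 19.8 km.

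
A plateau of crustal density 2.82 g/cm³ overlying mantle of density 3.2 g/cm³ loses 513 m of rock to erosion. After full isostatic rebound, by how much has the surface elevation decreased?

Rebound u = e ρ_c/ρ_m = 513 m × 2.82/3.2 = 452.1 m.
Net surface drop = e − u = 513 m − 452.1 m = e (ρ_m − ρ_c)/ρ_m = 60.9 m.

60.9 m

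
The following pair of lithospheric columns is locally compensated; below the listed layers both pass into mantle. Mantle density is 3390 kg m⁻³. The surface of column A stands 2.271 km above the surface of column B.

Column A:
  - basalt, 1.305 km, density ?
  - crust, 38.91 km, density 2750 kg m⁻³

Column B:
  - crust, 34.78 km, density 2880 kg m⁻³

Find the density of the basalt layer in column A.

Take the compensation level at the base of the deeper column (depth z_c below the surface of column A) and equate Σ ρ_i t_i down to z_c; mantle fills any gap and the z_c terms cancel.
Column A: 1.305×ρ + 38.91×2750 + (z_c − 40.215)×3390
Column B: 2.271×0 + 34.78×2880 + (z_c − 2.271 − 34.78)×3390
The z_c×3390 term appears on both sides and cancels. Collect the known terms of each column as K = Σ(ρt)_known − 3390 × (depth of known layers): K_A = 107002.5 − 3390×40.215 = −29326.35; K_B = 100166.4 − 3390×(2.271 + 34.78) = −25436.49.
Balance: K_A + 1.305×ρ = K_B, so ρ = (K_B − K_A)/1.305 = 3889.86/1.305 = 2980 kg m⁻³.

2980 kg m⁻³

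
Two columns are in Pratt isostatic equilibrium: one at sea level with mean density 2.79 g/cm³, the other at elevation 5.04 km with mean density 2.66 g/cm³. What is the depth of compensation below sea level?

ρ_ref D = ρ (D + h) → D (ρ_ref − ρ) = ρ h.
D = ρ h/(ρ_ref − ρ) = 2.66 × 5.04 km/(2.79 − 2.66) = 103 km.

103 km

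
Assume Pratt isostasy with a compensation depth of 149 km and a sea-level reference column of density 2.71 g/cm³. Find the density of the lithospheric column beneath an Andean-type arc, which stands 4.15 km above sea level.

2.64 g/cm³

Pratt balance: ρ_ref D = ρ (D + h).
ρ = ρ_ref D/(D + h) = 2.71 × 149 km/(149 km + 4.15 km) = 2.64 g/cm³.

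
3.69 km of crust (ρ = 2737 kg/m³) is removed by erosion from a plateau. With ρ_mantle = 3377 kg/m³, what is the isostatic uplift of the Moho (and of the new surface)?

2.99 km

Unloading: uplift u = e ρ_c/ρ_m = 3.69 km × 2737/3377 = 2.99 km.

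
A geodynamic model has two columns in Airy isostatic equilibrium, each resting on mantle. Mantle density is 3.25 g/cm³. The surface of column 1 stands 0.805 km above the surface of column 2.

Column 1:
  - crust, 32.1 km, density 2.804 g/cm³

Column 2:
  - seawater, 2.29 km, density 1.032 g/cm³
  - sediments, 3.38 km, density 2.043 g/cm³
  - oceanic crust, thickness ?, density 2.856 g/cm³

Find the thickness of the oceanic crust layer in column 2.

6.45 km

Take the compensation level at the base of the deeper column (depth z_c below the surface of column 1) and equate Σ ρ_i t_i down to z_c; mantle fills any gap and the z_c terms cancel.
Column 1: 32.1×2.804 + (z_c − 32.1)×3.25
Column 2: 0.805×0 + 2.29×1.032 + 3.38×2.043 + x×2.856 + (z_c − 0.805 − 5.67 − x)×3.25
The z_c×3.25 term appears on both sides and cancels. Collect the known terms of each column as K = Σ(ρt)_known − 3.25 × (depth of known layers): K_1 = 90.0084 − 3.25×32.1 = −14.3166; K_2 = 9.26862 − 3.25×(0.805 + 5.67) = −11.77513.
Balance: K_1 = K_2 − x×(3.25 − 2.856), so x = (K_2 − K_1)/(3.25 − 2.856) = 2.54147/0.394 = 6.45 km.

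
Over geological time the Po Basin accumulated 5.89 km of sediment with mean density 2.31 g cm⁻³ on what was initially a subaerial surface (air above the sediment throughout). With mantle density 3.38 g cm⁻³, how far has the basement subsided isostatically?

Subaerial load: s = t ρ_sed / ρ_m = 5.89 km × 2.31/3.38 = 4.03 km.

4.03 km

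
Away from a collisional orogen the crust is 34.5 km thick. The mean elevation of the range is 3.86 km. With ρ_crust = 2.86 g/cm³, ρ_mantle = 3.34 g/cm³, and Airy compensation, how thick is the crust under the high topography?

61.4 km

Root depth r = h ρ_c / (ρ_m − ρ_c) = 3.86 km × 2.86 / 0.48 = 23 km.
Total thickness = T + h + r = 34.5 km + 3.86 km + 23 km = 61.4 km.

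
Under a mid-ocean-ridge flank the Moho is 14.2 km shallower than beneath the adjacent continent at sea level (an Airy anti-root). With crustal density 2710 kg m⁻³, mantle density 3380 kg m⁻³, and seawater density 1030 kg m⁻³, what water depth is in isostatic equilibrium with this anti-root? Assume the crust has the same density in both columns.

5.66 km

Replacing a thickness d of crust by seawater at the top must be balanced by replacing crust with mantle at the base: d (ρ_c − ρ_w) = a (ρ_m − ρ_c).
d = a (ρ_m − ρ_c)/(ρ_c − ρ_w) = 14.2 km × 670/1680 = 5.66 km.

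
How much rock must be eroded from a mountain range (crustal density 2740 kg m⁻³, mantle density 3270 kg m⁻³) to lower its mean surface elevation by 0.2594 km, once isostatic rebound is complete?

1.6 km

Net drop Δ = e − u = e − e ρ_c/ρ_m = e (ρ_m − ρ_c)/ρ_m.
e = Δ ρ_m/(ρ_m − ρ_c) = 0.2594 km × 3270/530 = 1.6 km.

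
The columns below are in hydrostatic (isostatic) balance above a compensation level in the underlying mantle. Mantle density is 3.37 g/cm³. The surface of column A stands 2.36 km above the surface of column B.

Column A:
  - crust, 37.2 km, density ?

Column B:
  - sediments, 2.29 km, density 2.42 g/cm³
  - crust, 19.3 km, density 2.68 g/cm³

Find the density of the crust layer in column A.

Take the compensation level at the base of the deeper column (depth z_c below the surface of column A) and equate Σ ρ_i t_i down to z_c; mantle fills any gap and the z_c terms cancel.
Column A: 37.2×ρ + (z_c − 37.2)×3.37
Column B: 2.36×0 + 2.29×2.42 + 19.3×2.68 + (z_c − 2.36 − 21.59)×3.37
The z_c×3.37 term appears on both sides and cancels. Collect the known terms of each column as K = Σ(ρt)_known − 3.37 × (depth of known layers): K_A = 0 − 3.37×37.2 = −125.364; K_B = 57.2658 − 3.37×(2.36 + 21.59) = −23.4457.
Balance: K_A + 37.2×ρ = K_B, so ρ = (K_B − K_A)/37.2 = 101.918/37.2 = 2.74 g/cm³.

2.74 g/cm³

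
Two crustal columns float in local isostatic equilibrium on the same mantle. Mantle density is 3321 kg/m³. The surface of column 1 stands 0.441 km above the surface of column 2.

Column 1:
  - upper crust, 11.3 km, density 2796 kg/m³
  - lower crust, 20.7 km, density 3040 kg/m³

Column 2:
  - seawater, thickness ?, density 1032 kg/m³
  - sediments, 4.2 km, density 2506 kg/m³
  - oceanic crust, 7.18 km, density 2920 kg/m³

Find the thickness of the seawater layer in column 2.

Take the compensation level at the base of the deeper column (depth z_c below the surface of column 1) and equate Σ ρ_i t_i down to z_c; mantle fills any gap and the z_c terms cancel.
Column 1: 11.3×2796 + 20.7×3040 + (z_c − 32)×3321
Column 2: 0.441×0 + x×1032 + 4.2×2506 + 7.18×2920 + (z_c − 0.441 − 11.38 − x)×3321
The z_c×3321 term appears on both sides and cancels. Collect the known terms of each column as K = Σ(ρt)_known − 3321 × (depth of known layers): K_1 = 94522.8 − 3321×32 = −11749.2; K_2 = 31490.8 − 3321×(0.441 + 11.38) = −7766.741.
Balance: K_1 = K_2 − x×(3321 − 1032), so x = (K_2 − K_1)/(3321 − 1032) = 3982.46/2289 = 1.74 km.

1.74 km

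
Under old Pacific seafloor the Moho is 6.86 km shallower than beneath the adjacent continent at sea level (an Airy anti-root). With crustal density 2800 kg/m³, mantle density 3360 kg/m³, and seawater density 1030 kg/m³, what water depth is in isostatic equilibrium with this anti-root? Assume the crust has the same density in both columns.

Replacing a thickness d of crust by seawater at the top must be balanced by replacing crust with mantle at the base: d (ρ_c − ρ_w) = a (ρ_m − ρ_c).
d = a (ρ_m − ρ_c)/(ρ_c − ρ_w) = 6.86 km × 560/1770 = 2.17 km.

2.17 km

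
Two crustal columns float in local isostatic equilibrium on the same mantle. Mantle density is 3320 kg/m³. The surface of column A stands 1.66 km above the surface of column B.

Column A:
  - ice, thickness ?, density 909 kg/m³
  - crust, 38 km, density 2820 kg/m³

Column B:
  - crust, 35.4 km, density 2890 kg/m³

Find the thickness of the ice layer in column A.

Take the compensation level at the base of the deeper column (depth z_c below the surface of column A) and equate Σ ρ_i t_i down to z_c; mantle fills any gap and the z_c terms cancel.
Column A: x×909 + 38×2820 + (z_c − 38 − x)×3320
Column B: 1.66×0 + 35.4×2890 + (z_c − 1.66 − 35.4)×3320
The z_c×3320 term appears on both sides and cancels. Collect the known terms of each column as K = Σ(ρt)_known − 3320 × (depth of known layers): K_A = 107160 − 3320×38 = −19000; K_B = 102306 − 3320×(1.66 + 35.4) = −20733.2.
Balance: K_A − x×(3320 − 909) = K_B, so x = (K_A − K_B)/(3320 − 909) = 1733.2/2411 = 0.719 km.

0.719 km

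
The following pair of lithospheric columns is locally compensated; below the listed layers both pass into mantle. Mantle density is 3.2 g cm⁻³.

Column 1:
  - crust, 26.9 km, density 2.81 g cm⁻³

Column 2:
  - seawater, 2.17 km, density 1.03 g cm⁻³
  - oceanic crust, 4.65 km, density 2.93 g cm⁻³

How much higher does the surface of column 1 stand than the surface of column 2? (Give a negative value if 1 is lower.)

For any compensation level in the mantle, the mantle terms cancel and isostasy reduces to e = (Σt_1 − Σt_2) − (Σ(ρt)_1 − Σ(ρt)_2) / ρ_m.
Σt_1 = 26.9 km; Σt_2 = 6.82 km; Σ(ρt)_1 = 75.589; Σ(ρt)_2 = 15.8596 (in km·g cm⁻³).
e = (26.9 − 6.82) − (75.589 − 15.8596) / 3.2 = 1.41 km.

1.41 km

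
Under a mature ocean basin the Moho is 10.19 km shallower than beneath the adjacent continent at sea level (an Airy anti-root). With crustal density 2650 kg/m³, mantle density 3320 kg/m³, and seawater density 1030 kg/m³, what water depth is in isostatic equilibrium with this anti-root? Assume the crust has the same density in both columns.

Replacing a thickness d of crust by seawater at the top must be balanced by replacing crust with mantle at the base: d (ρ_c − ρ_w) = a (ρ_m − ρ_c).
d = a (ρ_m − ρ_c)/(ρ_c − ρ_w) = 10.19 km × 670/1620 = 4.21 km.

4.21 km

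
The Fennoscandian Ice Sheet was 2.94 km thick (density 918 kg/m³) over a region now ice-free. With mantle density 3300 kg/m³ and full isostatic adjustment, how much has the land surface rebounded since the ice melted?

Removing the load lets mantle flow back in; uplift u satisfies ρ_ice t = ρ_m u.
u = t ρ_ice/ρ_m = 2.94 km × 918/3300 = 0.818 km.

0.818 km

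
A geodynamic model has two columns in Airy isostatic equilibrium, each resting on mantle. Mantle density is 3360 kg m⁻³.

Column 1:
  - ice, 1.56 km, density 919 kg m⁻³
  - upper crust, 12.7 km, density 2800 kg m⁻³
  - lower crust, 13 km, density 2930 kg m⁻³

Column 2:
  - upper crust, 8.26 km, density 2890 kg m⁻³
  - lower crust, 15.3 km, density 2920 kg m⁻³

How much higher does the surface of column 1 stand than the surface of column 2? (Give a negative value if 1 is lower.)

For any compensation level in the mantle, the mantle terms cancel and isostasy reduces to e = (Σt_1 − Σt_2) − (Σ(ρt)_1 − Σ(ρt)_2) / ρ_m.
Σt_1 = 27.26 km; Σt_2 = 23.56 km; Σ(ρt)_1 = 75083.64; Σ(ρt)_2 = 68547.4 (in km·kg m⁻³).
e = (27.26 − 23.56) − (75083.64 − 68547.4) / 3360 = 1.75 km.

1.75 km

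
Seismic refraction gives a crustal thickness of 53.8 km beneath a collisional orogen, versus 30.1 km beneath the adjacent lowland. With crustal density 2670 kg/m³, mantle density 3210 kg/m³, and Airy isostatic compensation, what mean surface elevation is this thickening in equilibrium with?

3.99 km

Excess crust Δ = 53.8 km − 30.1 km = 23.7 km, split between elevation h and root r with h + r = Δ.
Airy balance ρ_c h = (ρ_m − ρ_c) r gives r = h ρ_c/(ρ_m − ρ_c), so h (1 + ρ_c/(ρ_m − ρ_c)) = Δ, i.e. h = Δ (ρ_m − ρ_c)/ρ_m.
h = 23.7 km × 540/3210 = 3.99 km.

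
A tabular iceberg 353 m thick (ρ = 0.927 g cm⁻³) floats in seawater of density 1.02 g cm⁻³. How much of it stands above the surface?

Floating equilibrium: submerged depth d = t ρ_obj/ρ_fluid = 353 m × 0.927/1.02 = 320.8 m.
Freeboard = t − d = 353 m − 320.8 m = 32.2 m.

32.2 m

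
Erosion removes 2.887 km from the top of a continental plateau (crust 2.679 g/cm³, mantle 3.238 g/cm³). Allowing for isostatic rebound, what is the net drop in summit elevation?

0.498 km

Rebound u = e ρ_c/ρ_m = 2.887 km × 2.679/3.238 = 2.389 km.
Net surface drop = e − u = 2.887 km − 2.389 km = e (ρ_m − ρ_c)/ρ_m = 0.498 km.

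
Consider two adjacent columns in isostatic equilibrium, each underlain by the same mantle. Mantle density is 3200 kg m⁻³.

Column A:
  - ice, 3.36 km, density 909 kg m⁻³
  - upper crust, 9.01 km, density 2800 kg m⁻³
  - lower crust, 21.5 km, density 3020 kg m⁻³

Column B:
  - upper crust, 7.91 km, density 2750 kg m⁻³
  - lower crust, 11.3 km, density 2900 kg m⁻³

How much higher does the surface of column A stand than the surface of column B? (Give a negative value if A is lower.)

For any compensation level in the mantle, the mantle terms cancel and isostasy reduces to e = (Σt_A − Σt_B) − (Σ(ρt)_A − Σ(ρt)_B) / ρ_m.
Σt_A = 33.87 km; Σt_B = 19.21 km; Σ(ρt)_A = 93212.24; Σ(ρt)_B = 54522.5 (in km·kg m⁻³).
e = (33.87 − 19.21) − (93212.24 − 54522.5) / 3200 = 2.57 km.

2.57 km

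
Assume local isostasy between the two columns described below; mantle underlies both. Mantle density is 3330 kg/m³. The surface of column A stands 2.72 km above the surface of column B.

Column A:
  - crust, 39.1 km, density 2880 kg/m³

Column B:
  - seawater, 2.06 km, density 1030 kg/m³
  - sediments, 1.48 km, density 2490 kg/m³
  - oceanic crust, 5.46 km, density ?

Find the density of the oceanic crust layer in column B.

2860 kg/m³

Take the compensation level at the base of the deeper column (depth z_c below the surface of column A) and equate Σ ρ_i t_i down to z_c; mantle fills any gap and the z_c terms cancel.
Column A: 39.1×2880 + (z_c − 39.1)×3330
Column B: 2.72×0 + 2.06×1030 + 1.48×2490 + 5.46×ρ + (z_c − 2.72 − 9)×3330
The z_c×3330 term appears on both sides and cancels. Collect the known terms of each column as K = Σ(ρt)_known − 3330 × (depth of known layers): K_A = 112608 − 3330×39.1 = −17595; K_B = 5807 − 3330×(2.72 + 9) = −33220.6.
Balance: K_A = K_B + 5.46×ρ, so ρ = (K_A − K_B)/5.46 = 15625.6/5.46 = 2860 kg/m³.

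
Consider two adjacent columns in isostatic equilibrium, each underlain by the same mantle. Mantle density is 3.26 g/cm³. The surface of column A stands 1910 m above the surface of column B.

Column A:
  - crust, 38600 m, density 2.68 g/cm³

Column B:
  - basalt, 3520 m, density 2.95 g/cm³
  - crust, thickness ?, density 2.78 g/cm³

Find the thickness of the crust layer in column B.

Take the compensation level at the base of the deeper column (depth z_c below the surface of column A) and equate Σ ρ_i t_i down to z_c; mantle fills any gap and the z_c terms cancel.
Column A: 38600×2.68 + (z_c − 38600)×3.26
Column B: 1910×0 + 3520×2.95 + x×2.78 + (z_c − 1910 − 3520 − x)×3.26
The z_c×3.26 term appears on both sides and cancels. Collect the known terms of each column as K = Σ(ρt)_known − 3.26 × (depth of known layers): K_A = 103448 − 3.26×38600 = −22388; K_B = 10384 − 3.26×(1910 + 3520) = −7317.8.
Balance: K_A = K_B − x×(3.26 − 2.78), so x = (K_B − K_A)/(3.26 − 2.78) = 15070.2/0.48 = 31400 m.

31400 m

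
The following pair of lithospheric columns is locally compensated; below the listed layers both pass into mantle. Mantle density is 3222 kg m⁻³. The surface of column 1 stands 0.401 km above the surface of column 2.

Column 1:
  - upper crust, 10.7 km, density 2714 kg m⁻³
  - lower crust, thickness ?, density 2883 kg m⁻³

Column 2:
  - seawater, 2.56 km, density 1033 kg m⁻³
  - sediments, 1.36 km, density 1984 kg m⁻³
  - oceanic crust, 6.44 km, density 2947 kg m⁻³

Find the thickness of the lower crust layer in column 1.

14.5 km

Take the compensation level at the base of the deeper column (depth z_c below the surface of column 1) and equate Σ ρ_i t_i down to z_c; mantle fills any gap and the z_c terms cancel.
Column 1: 10.7×2714 + x×2883 + (z_c − 10.7 − x)×3222
Column 2: 0.401×0 + 2.56×1033 + 1.36×1984 + 6.44×2947 + (z_c − 0.401 − 10.36)×3222
The z_c×3222 term appears on both sides and cancels. Collect the known terms of each column as K = Σ(ρt)_known − 3222 × (depth of known layers): K_1 = 29039.8 − 3222×10.7 = −5435.6; K_2 = 24321.4 − 3222×(0.401 + 10.36) = −10350.542.
Balance: K_1 − x×(3222 − 2883) = K_2, so x = (K_1 − K_2)/(3222 − 2883) = 4914.94/339 = 14.5 km.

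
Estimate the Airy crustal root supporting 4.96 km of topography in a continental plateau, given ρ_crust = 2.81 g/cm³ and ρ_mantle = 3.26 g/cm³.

Isostatic balance requires: the weight of the topography is balanced by the buoyancy of the root, ρ_c h = (ρ_m − ρ_c) r.
r = h · ρ_c / (ρ_m − ρ_c) = 4.96 km × 2.81 / (3.26 − 2.81) = 31 km.

31 km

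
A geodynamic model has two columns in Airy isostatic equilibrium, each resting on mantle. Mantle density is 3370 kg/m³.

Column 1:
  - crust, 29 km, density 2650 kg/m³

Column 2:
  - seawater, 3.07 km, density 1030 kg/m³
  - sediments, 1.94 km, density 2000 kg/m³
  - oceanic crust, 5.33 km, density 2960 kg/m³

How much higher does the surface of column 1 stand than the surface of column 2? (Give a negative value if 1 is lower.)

2.63 km

For any compensation level in the mantle, the mantle terms cancel and isostasy reduces to e = (Σt_1 − Σt_2) − (Σ(ρt)_1 − Σ(ρt)_2) / ρ_m.
Σt_1 = 29 km; Σt_2 = 10.34 km; Σ(ρt)_1 = 76850; Σ(ρt)_2 = 22818.9 (in km·kg/m³).
e = (29 − 10.34) − (76850 − 22818.9) / 3370 = 2.63 km.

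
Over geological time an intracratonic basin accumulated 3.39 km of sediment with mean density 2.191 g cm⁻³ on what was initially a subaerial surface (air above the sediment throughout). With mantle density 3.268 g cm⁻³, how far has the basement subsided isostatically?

Subaerial load: s = t ρ_sed / ρ_m = 3.39 km × 2.191/3.268 = 2.27 km.

2.27 km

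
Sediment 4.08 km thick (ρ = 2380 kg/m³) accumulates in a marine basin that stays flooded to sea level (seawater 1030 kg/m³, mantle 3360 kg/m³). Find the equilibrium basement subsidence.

Submarine loading: the sediment displaces seawater, and the subsidence is in turn flooded, so s (ρ_m − ρ_w) = t (ρ_sed − ρ_w).
s = 4.08 km × (2380 − 1030) / (3360 − 1030) = 2.36 km.

2.36 km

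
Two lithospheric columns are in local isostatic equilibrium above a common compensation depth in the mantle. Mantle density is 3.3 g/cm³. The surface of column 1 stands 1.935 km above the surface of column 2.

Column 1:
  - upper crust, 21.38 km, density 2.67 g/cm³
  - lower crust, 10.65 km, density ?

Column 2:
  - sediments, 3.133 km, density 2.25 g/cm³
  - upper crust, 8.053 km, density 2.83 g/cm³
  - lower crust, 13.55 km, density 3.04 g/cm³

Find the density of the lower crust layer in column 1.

2.97 g/cm³

Take the compensation level at the base of the deeper column (depth z_c below the surface of column 1) and equate Σ ρ_i t_i down to z_c; mantle fills any gap and the z_c terms cancel.
Column 1: 21.38×2.67 + 10.65×ρ + (z_c − 32.03)×3.3
Column 2: 1.935×0 + 3.133×2.25 + 8.053×2.83 + 13.55×3.04 + (z_c − 1.935 − 24.736)×3.3
The z_c×3.3 term appears on both sides and cancels. Collect the known terms of each column as K = Σ(ρt)_known − 3.3 × (depth of known layers): K_1 = 57.0846 − 3.3×32.03 = −48.6144; K_2 = 71.03124 − 3.3×(1.935 + 24.736) = −16.98306.
Balance: K_1 + 10.65×ρ = K_2, so ρ = (K_2 − K_1)/10.65 = 31.6313/10.65 = 2.97 g/cm³.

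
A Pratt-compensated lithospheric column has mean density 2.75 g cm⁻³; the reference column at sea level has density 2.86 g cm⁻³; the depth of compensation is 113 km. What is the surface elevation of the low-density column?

4.52 km

ρ_ref D = ρ (D + h) → h = D (ρ_ref − ρ)/ρ.
h = 113 km × (2.86 − 2.75)/2.75 = 4.52 km.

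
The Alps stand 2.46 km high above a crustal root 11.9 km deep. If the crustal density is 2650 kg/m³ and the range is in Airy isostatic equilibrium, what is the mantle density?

Airy balance: ρ_c h = (ρ_m − ρ_c) r → ρ_m = ρ_c (1 + h/r).
ρ_m = 2650 × (1 + 2.46 km/11.9 km) = 3200 kg/m³.

3200 kg/m³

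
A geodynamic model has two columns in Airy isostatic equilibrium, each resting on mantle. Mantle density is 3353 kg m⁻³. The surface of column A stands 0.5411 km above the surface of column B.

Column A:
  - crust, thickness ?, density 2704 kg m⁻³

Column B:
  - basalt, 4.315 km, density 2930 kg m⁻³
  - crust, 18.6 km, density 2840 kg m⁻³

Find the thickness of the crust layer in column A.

20.3 km

Take the compensation level at the base of the deeper column (depth z_c below the surface of column A) and equate Σ ρ_i t_i down to z_c; mantle fills any gap and the z_c terms cancel.
Column A: x×2704 + (z_c − 0 − x)×3353
Column B: 0.5411×0 + 4.315×2930 + 18.6×2840 + (z_c − 0.5411 − 22.915)×3353
The z_c×3353 term appears on both sides and cancels. Collect the known terms of each column as K = Σ(ρt)_known − 3353 × (depth of known layers): K_A = 0 − 3353×0 = 0; K_B = 65466.95 − 3353×(0.5411 + 22.915) = −13181.3533.
Balance: K_A − x×(3353 − 2704) = K_B, so x = (K_A − K_B)/(3353 − 2704) = 13181.4/649 = 20.3 km.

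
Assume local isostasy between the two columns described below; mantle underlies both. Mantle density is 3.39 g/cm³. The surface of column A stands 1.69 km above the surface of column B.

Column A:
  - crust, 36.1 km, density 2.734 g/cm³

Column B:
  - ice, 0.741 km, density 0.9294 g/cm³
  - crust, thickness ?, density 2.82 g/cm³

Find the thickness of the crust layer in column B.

28.3 km

Take the compensation level at the base of the deeper column (depth z_c below the surface of column A) and equate Σ ρ_i t_i down to z_c; mantle fills any gap and the z_c terms cancel.
Column A: 36.1×2.734 + (z_c − 36.1)×3.39
Column B: 1.69×0 + 0.741×0.9294 + x×2.82 + (z_c − 1.69 − 0.741 − x)×3.39
The z_c×3.39 term appears on both sides and cancels. Collect the known terms of each column as K = Σ(ρt)_known − 3.39 × (depth of known layers): K_A = 98.6974 − 3.39×36.1 = −23.6816; K_B = 0.6886854 − 3.39×(1.69 + 0.741) = −7.5524046.
Balance: K_A = K_B − x×(3.39 − 2.82), so x = (K_B − K_A)/(3.39 − 2.82) = 16.1292/0.57 = 28.3 km.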